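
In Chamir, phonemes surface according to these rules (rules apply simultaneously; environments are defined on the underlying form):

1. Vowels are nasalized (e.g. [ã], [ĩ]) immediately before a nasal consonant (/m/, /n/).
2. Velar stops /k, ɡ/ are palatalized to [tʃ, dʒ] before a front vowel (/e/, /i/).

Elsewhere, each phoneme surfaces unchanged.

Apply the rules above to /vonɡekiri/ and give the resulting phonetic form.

[võndʒetʃiri]

/v/ — not in any rule's target class → [v].
/o/ meets the environment for rule 1 (before a nasal consonant) → [õ].
/n/ (between /o/ and /ɡ/): no rule targets it → [n].
Rule 2 applies to /ɡ/ (between /n/ and /e/: before a front vowel) → [dʒ].
/e/ (between /ɡ/ and /k/) is in the target of rule 1 but the environment (before a nasal consonant) is not met → [e].
/k/ — between /e/ and /i/, before a front vowel — surfaces as [tʃ] (rule 2).
/i/ (between /k/ and /r/) fails the environment for rule 1, so it stays [i].
/r/ — not in any rule's target class → [r].
/i/ (word-final) is in the target of rule 1 but the environment (before a nasal consonant) is not met → [i].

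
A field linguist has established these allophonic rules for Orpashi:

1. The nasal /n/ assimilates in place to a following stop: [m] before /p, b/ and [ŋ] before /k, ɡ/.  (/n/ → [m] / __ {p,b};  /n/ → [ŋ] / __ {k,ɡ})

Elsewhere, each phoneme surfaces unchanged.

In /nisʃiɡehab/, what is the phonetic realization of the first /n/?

[n]

/n/ — word-initial; rule 1 does not apply here → [n].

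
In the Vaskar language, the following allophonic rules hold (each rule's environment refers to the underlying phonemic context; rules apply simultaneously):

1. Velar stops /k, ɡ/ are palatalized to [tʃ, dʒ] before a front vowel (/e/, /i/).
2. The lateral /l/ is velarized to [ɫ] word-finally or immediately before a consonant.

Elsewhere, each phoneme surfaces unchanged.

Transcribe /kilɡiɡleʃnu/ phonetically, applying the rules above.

/k/ (word-initial) occurs before a front vowel → [tʃ] by rule 1.
/l/ — between /i/ and /ɡ/, word-finally or immediately before a consonant — surfaces as [ɫ] (rule 2).
/ɡ/ meets the environment for rule 1 (before a front vowel) → [dʒ].
/ɡ/ (between /i/ and /l/) fails the environment for rule 1, so it stays [ɡ].
/l/ — between /ɡ/ and /e/; rule 2 does not apply here → [l].

[tʃiɫdʒiɡleʃnu]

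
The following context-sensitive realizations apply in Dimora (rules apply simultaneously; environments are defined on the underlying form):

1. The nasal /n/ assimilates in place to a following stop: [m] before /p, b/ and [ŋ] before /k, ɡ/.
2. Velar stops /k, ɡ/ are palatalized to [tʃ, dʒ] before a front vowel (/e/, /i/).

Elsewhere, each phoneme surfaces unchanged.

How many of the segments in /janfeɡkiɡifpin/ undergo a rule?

2

Segments that undergo a rule: /k/ → [tʃ] (rule 2); /ɡ/ → [dʒ] (rule 2).
All other segments surface unchanged.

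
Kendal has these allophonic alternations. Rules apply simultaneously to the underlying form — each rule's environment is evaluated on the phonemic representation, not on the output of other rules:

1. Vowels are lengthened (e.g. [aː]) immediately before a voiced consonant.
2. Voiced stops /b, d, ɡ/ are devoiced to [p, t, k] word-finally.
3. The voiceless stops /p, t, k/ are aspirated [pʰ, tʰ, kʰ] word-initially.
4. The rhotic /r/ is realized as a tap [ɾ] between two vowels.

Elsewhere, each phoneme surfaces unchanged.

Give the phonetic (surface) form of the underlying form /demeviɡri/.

/d/ (word-initial) is in the target of rule 2 but the environment (word-finally) is not met → [d].
/e/ meets the environment for rule 1 (before a voiced consonant) → [eː].
/m/ (between /e/ and /e/) is unaffected → [m].
/e/ — between /m/ and /v/, before a voiced consonant — surfaces as [eː] (rule 1).
/v/ stays [v].
/i/ (between /v/ and /ɡ/) occurs before a voiced consonant → [iː] by rule 1.
/ɡ/ — between /i/ and /r/; rule 2 does not apply here → [ɡ].
/r/ (between /ɡ/ and /i/) fails the environment for rule 4, so it stays [r].
/i/ (word-final): rule 1 targets it, but not before a voiced consonant → unchanged [i].

[deːmeːviːɡri]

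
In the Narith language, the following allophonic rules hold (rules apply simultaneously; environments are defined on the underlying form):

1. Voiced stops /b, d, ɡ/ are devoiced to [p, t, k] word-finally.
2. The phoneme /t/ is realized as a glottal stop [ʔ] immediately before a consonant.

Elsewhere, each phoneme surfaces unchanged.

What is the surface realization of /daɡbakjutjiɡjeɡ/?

[daɡbakjuʔjiɡjek]

/d/ (word-initial) is in the target of rule 1 but the environment (word-finally) is not met → [d].
/ɡ/ (between /a/ and /b/): rule 1 targets it, but not word-finally → unchanged [ɡ].
/b/ — between /ɡ/ and /a/; rule 1 does not apply here → [b].
/t/ (between /u/ and /j/): immediately before a consonant, so rule 2 applies → [ʔ].
/ɡ/ (between /i/ and /j/) fails the environment for rule 1, so it stays [ɡ].
/ɡ/ (word-final): word-finally, so rule 1 applies → [k].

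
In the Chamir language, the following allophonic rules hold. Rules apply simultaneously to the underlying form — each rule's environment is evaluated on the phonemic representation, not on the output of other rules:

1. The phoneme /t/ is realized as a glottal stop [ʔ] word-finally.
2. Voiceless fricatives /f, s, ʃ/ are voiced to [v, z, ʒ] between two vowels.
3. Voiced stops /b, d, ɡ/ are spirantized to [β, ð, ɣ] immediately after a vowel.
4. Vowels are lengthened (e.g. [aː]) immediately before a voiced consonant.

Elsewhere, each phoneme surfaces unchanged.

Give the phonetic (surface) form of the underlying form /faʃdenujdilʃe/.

/f/ (word-initial) is in the target of rule 2 but the environment (between two vowels) is not met → [f].
/a/ (between /f/ and /ʃ/) is in the target of rule 4 but the environment (before a voiced consonant) is not met → [a].
/ʃ/ (between /a/ and /d/) fails the environment for rule 2, so it stays [ʃ].
/d/ — between /ʃ/ and /e/; rule 3 does not apply here → [d].
/e/ meets the environment for rule 4 (before a voiced consonant) → [eː].
/n/ stays [n].
/u/ (between /n/ and /j/): before a voiced consonant, so rule 4 applies → [uː].
/j/ — not in any rule's target class → [j].
/d/ (between /j/ and /i/) is in the target of rule 3 but the environment (immediately after a vowel) is not met → [d].
Rule 4 applies to /i/ (between /d/ and /l/: before a voiced consonant) → [iː].
/l/ — not in any rule's target class → [l].
/ʃ/ — between /l/ and /e/; rule 2 does not apply here → [ʃ].
/e/ (word-final): rule 4 targets it, but not before a voiced consonant → unchanged [e].

[faʃdeːnuːjdiːlʃe]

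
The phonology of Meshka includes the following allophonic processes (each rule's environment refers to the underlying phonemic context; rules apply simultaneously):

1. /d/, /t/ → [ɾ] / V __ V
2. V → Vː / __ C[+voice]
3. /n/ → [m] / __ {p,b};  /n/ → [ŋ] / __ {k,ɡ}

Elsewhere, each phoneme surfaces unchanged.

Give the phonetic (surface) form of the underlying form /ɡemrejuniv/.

Rule 2 applies to /e/ (between /ɡ/ and /m/: before a voiced consonant) → [eː].
Rule 2 applies to /e/ (between /r/ and /j/: before a voiced consonant) → [eː].
/u/ — between /j/ and /n/, before a voiced consonant — surfaces as [uː] (rule 2).
/n/ (between /u/ and /i/) fails the environment for rule 3, so it stays [n].
/i/ (between /n/ and /v/): before a voiced consonant, so rule 2 applies → [iː].

[ɡeːmreːjuːniːv]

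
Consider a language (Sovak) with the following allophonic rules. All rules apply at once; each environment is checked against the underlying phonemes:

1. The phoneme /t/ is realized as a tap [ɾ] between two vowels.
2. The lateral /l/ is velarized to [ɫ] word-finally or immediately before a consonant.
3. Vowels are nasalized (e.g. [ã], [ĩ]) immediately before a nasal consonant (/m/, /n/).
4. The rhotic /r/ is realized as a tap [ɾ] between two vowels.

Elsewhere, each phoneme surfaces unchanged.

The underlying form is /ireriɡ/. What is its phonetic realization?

/i/ (word-initial) is in the target of rule 3 but the environment (before a nasal consonant) is not met → [i].
/r/ — between /i/ and /e/, between two vowels — surfaces as [ɾ] (rule 4).
/e/ — between /r/ and /r/; rule 3 does not apply here → [e].
/r/ — between /e/ and /i/, between two vowels — surfaces as [ɾ] (rule 4).
/i/ (between /r/ and /ɡ/) is in the target of rule 3 but the environment (before a nasal consonant) is not met → [i].

[iɾeɾiɡ]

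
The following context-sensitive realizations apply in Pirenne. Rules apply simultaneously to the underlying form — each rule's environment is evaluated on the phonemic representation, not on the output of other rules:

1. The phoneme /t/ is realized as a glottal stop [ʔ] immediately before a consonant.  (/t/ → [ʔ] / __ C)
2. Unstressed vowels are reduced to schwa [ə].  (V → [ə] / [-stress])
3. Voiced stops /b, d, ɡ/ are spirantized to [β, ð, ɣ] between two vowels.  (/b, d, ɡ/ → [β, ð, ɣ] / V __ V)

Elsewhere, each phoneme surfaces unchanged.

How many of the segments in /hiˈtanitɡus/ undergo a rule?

Segments that undergo a rule: /i/ → [ə] (rule 2); /i/ → [ə] (rule 2); /t/ → [ʔ] (rule 1); /u/ → [ə] (rule 2).
All other segments surface unchanged.

4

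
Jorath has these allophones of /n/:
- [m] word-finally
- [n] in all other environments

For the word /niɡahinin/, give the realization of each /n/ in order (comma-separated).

[n], [n], [m]

Occurrence 1 (position 1): no conditioning environment matches → elsewhere allophone [n].
Occurrence 2 (position 7): no conditioning environment matches → elsewhere allophone [n].
Occurrence 3 (position 9): word-finally → [m].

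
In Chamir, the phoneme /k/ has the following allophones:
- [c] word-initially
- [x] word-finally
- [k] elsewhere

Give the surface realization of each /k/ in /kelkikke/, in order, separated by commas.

Occurrence 1 (position 1): word-initially → [c].
Occurrence 2 (position 4): no conditioning environment matches → elsewhere allophone [k].
Occurrence 3 (position 6): no conditioning environment matches → elsewhere allophone [k].
Occurrence 4 (position 7): no conditioning environment matches → elsewhere allophone [k].

[c], [k], [k], [k]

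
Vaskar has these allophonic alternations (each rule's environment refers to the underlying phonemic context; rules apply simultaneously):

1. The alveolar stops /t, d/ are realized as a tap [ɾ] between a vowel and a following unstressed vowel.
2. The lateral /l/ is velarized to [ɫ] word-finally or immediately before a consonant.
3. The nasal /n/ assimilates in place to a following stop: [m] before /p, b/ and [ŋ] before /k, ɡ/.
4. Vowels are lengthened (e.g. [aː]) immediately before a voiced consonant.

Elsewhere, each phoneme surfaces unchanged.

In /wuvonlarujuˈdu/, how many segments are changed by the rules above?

5

Segments that undergo a rule: /u/ → [uː] (rule 4); /o/ → [oː] (rule 4); /a/ → [aː] (rule 4); /u/ → [uː] (rule 4); /u/ → [uː] (rule 4).
All other segments surface unchanged.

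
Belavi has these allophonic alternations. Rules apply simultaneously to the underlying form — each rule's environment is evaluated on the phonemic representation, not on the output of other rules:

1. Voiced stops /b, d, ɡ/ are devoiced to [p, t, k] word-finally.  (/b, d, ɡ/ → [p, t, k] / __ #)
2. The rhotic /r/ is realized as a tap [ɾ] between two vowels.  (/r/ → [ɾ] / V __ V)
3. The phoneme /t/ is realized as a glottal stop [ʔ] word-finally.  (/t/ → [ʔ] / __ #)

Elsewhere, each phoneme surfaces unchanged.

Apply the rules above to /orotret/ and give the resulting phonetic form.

[oɾotreʔ]

/o/ — not in any rule's target class → [o].
Rule 2 applies to /r/ (between /o/ and /o/: between two vowels) → [ɾ].
/o/ stays [o].
/t/ (between /o/ and /r/) fails the environment for rule 3, so it stays [t].
/r/ (between /t/ and /e/) fails the environment for rule 2, so it stays [r].
/e/ stays [e].
Rule 3 applies to /t/ (word-final: word-finally) → [ʔ].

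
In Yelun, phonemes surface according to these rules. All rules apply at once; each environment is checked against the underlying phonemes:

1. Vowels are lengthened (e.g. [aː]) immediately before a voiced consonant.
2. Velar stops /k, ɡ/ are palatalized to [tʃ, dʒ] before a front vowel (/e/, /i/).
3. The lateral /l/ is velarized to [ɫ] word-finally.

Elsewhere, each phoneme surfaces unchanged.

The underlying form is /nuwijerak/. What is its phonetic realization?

[nuːwiːjeːrak]

/u/ (between /n/ and /w/) occurs before a voiced consonant → [uː] by rule 1.
/i/ — between /w/ and /j/, before a voiced consonant — surfaces as [iː] (rule 1).
/e/ meets the environment for rule 1 (before a voiced consonant) → [eː].
/a/ (between /r/ and /k/) fails the environment for rule 1, so it stays [a].
/k/ (word-final) fails the environment for rule 2, so it stays [k].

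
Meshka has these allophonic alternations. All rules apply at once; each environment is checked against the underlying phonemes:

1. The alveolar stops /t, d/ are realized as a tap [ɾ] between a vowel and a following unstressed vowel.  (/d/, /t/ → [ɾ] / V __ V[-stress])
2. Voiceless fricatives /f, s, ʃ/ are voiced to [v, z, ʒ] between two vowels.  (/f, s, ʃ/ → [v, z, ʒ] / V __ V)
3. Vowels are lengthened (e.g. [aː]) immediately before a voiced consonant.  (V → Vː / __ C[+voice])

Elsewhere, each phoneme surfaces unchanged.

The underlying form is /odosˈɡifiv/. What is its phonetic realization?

/o/ — word-initial, before a voiced consonant — surfaces as [oː] (rule 3).
Rule 1 applies to /d/ (between /o/ and /o/: between a vowel and a following unstressed vowel) → [ɾ].
/o/ (between /d/ and /s/) fails the environment for rule 3, so it stays [o].
/s/ (between /o/ and /ɡ/) is in the target of rule 2 but the environment (between two vowels) is not met → [s].
/ɡ/ (between /s/ and /i/): no rule targets it → [ɡ].
/i/ — between /ɡ/ and /f/; rule 3 does not apply here → [i].
/f/ (between /i/ and /i/) occurs between two vowels → [v] by rule 2.
/i/ — between /f/ and /v/, before a voiced consonant — surfaces as [iː] (rule 3).
/v/ stays [v].

[oːɾosˈɡiviːv]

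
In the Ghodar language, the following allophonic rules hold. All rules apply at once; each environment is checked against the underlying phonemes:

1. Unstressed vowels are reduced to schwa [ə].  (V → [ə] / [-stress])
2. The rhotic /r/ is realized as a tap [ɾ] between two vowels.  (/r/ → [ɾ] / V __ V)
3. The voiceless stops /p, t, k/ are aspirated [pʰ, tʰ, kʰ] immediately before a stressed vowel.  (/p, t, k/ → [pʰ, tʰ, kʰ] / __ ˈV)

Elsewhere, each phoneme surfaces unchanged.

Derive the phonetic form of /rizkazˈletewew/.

/r/ (word-initial): rule 2 targets it, but not between two vowels → unchanged [r].
/i/ (between /r/ and /z/) occurs in an unstressed syllable → [ə] by rule 1.
/z/ (between /i/ and /k/) is unaffected → [z].
/k/ (between /z/ and /a/) is in the target of rule 3 but the environment (immediately before a stressed vowel) is not met → [k].
/a/ (between /k/ and /z/) occurs in an unstressed syllable → [ə] by rule 1.
/z/ stays [z].
/l/ stays [l].
/e/ (between /l/ and /t/) is in the target of rule 1 but the environment (in an unstressed syllable) is not met → [e].
/t/ (between /e/ and /e/) is in the target of rule 3 but the environment (immediately before a stressed vowel) is not met → [t].
/e/ — between /t/ and /w/, in an unstressed syllable — surfaces as [ə] (rule 1).
/w/ (between /e/ and /e/): no rule targets it → [w].
/e/ — between /w/ and /w/, in an unstressed syllable — surfaces as [ə] (rule 1).
/w/ (word-final): no rule targets it → [w].

[rəzkəzˈletəwəw]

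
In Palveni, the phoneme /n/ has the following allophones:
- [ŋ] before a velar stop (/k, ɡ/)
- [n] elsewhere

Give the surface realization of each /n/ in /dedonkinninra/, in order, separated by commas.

[ŋ], [n], [n], [n]

Occurrence 1 (position 5): before a velar stop → [ŋ].
Occurrence 2 (position 8): no conditioning environment matches → elsewhere allophone [n].
Occurrence 3 (position 9): no conditioning environment matches → elsewhere allophone [n].
Occurrence 4 (position 11): no conditioning environment matches → elsewhere allophone [n].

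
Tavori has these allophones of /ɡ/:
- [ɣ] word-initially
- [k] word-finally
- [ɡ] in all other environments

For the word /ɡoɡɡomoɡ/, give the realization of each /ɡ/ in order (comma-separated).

[ɣ], [ɡ], [ɡ], [k]

Occurrence 1 (position 1): word-initially → [ɣ].
Occurrence 2 (position 3): no conditioning environment matches → elsewhere allophone [ɡ].
Occurrence 3 (position 4): no conditioning environment matches → elsewhere allophone [ɡ].
Occurrence 4 (position 8): word-finally → [k].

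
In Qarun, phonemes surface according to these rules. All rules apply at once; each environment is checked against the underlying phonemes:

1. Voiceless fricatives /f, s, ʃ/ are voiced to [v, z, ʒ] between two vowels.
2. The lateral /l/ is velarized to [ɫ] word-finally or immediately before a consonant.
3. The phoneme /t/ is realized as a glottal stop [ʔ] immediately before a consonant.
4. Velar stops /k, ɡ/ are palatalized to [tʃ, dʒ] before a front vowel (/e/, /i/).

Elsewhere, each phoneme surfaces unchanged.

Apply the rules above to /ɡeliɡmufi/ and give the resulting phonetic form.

[dʒeliɡmuvi]

/ɡ/ — word-initial, before a front vowel — surfaces as [dʒ] (rule 4).
/e/ stays [e].
/l/ (between /e/ and /i/): rule 2 targets it, but not word-finally or immediately before a consonant → unchanged [l].
/i/ — not in any rule's target class → [i].
/ɡ/ (between /i/ and /m/): rule 4 targets it, but not before a front vowel → unchanged [ɡ].
/m/ (between /ɡ/ and /u/): no rule targets it → [m].
/u/ — not in any rule's target class → [u].
/f/ (between /u/ and /i/) occurs between two vowels → [v] by rule 1.
/i/ (word-final) is unaffected → [i].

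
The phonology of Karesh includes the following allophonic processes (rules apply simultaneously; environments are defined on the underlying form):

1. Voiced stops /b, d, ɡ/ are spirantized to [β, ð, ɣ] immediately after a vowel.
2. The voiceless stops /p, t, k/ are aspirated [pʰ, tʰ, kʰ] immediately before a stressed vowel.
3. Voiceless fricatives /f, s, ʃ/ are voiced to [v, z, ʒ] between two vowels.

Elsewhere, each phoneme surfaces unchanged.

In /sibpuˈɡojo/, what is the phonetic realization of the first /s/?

[s]

/s/ — word-initial; rule 3 does not apply here → [s].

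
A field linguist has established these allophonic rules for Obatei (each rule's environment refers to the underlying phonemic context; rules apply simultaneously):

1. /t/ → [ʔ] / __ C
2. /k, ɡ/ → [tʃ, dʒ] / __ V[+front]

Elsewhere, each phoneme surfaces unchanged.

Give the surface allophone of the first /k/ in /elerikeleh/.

[tʃ]

/k/ (between /i/ and /e/): before a front vowel, so rule 2 applies → [tʃ].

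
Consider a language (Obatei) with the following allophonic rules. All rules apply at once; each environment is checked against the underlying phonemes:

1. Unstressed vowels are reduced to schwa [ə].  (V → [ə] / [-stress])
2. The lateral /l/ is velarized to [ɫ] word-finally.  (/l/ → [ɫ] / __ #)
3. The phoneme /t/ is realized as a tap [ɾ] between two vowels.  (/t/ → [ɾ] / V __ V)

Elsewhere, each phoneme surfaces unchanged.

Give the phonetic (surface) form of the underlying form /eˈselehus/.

Rule 1 applies to /e/ (word-initial: in an unstressed syllable) → [ə].
/s/ (between /e/ and /e/) is unaffected → [s].
/e/ (between /s/ and /l/) is in the target of rule 1 but the environment (in an unstressed syllable) is not met → [e].
/l/ (between /e/ and /e/) is in the target of rule 2 but the environment (word-finally) is not met → [l].
/e/ (between /l/ and /h/) occurs in an unstressed syllable → [ə] by rule 1.
/h/ (between /e/ and /u/): no rule targets it → [h].
/u/ (between /h/ and /s/): in an unstressed syllable, so rule 1 applies → [ə].
/s/ (word-final): no rule targets it → [s].

[əˈseləhəs]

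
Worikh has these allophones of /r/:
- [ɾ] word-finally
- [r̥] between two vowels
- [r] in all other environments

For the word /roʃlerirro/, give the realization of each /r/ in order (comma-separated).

Occurrence 1 (position 1): no conditioning environment matches → elsewhere allophone [r].
Occurrence 2 (position 6): between two vowels → [r̥].
Occurrence 3 (position 8): no conditioning environment matches → elsewhere allophone [r].
Occurrence 4 (position 9): no conditioning environment matches → elsewhere allophone [r].

[r], [r̥], [r], [r]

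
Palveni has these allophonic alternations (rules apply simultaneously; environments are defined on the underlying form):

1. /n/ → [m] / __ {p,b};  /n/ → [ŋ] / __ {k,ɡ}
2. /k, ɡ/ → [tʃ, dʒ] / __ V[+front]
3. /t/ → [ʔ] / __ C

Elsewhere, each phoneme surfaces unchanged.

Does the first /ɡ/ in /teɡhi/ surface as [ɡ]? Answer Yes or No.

Yes

/ɡ/ (between /e/ and /h/) fails the environment for rule 2, so it stays [ɡ].
The actual realization is [ɡ], which matches [ɡ].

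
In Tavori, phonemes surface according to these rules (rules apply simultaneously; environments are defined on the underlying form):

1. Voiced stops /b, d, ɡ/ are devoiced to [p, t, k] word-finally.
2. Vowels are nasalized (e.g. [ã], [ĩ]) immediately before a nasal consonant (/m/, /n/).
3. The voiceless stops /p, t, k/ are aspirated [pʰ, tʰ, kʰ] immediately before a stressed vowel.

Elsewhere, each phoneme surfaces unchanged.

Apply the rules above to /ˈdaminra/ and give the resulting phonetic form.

[ˈdãmĩnra]

/d/ (word-initial): rule 1 targets it, but not word-finally → unchanged [d].
/a/ (between /d/ and /m/): before a nasal consonant, so rule 2 applies → [ã].
/i/ (between /m/ and /n/) occurs before a nasal consonant → [ĩ] by rule 2.
/a/ — word-final; rule 2 does not apply here → [a].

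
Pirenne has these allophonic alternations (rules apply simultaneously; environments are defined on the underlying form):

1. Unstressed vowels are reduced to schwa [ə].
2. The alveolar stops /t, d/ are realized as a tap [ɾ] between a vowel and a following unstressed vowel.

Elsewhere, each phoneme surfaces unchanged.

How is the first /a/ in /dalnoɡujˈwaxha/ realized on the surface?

[ə]

Rule 1 applies to /a/ (between /d/ and /l/: in an unstressed syllable) → [ə].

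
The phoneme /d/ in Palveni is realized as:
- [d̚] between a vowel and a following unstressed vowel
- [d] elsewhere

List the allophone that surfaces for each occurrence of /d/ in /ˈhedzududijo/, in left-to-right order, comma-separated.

Occurrence 1 (position 3): no conditioning environment matches → elsewhere allophone [d].
Occurrence 2 (position 6): between a vowel and a following unstressed vowel → [d̚].
Occurrence 3 (position 8): between a vowel and a following unstressed vowel → [d̚].

[d], [d̚], [d̚]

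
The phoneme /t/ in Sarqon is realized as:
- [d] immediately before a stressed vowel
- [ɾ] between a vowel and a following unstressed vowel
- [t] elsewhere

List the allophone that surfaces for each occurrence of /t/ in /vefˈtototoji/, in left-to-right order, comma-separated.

Occurrence 1 (position 4): immediately before a stressed vowel → [d].
Occurrence 2 (position 6): between a vowel and a following unstressed vowel → [ɾ].
Occurrence 3 (position 8): between a vowel and a following unstressed vowel → [ɾ].

[d], [ɾ], [ɾ]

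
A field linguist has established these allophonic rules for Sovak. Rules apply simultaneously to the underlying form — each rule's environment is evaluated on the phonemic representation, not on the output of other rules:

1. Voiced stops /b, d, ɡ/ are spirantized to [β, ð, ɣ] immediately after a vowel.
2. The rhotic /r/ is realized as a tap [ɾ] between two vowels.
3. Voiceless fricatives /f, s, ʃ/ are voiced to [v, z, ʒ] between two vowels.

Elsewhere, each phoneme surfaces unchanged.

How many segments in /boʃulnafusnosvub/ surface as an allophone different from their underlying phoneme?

Segments that undergo a rule: /ʃ/ → [ʒ] (rule 3); /f/ → [v] (rule 3); /b/ → [β] (rule 1).
All other segments surface unchanged.

3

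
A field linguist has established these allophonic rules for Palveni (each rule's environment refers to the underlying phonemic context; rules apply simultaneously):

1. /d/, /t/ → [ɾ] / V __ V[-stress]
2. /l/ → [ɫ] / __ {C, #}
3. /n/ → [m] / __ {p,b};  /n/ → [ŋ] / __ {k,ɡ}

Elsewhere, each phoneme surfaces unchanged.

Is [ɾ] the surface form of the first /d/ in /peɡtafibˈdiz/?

/d/ (between /b/ and /i/): rule 1 targets it, but not between a vowel and a following unstressed vowel → unchanged [d].
The actual realization is [d], not [ɾ].

No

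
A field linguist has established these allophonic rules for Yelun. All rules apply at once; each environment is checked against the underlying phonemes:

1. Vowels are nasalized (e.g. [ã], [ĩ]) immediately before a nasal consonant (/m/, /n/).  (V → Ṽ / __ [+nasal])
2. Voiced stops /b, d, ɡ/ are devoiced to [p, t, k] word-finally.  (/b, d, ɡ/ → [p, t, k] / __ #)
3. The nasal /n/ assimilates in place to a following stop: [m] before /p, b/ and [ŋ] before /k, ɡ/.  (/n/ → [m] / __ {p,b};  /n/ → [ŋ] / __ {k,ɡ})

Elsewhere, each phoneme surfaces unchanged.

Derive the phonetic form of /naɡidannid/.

/n/ (word-initial): rule 3 targets it, but not before a labial or velar stop → unchanged [n].
/a/ (between /n/ and /ɡ/) fails the environment for rule 1, so it stays [a].
/ɡ/ (between /a/ and /i/) fails the environment for rule 2, so it stays [ɡ].
/i/ (between /ɡ/ and /d/): rule 1 targets it, but not before a nasal consonant → unchanged [i].
/d/ — between /i/ and /a/; rule 2 does not apply here → [d].
/a/ (between /d/ and /n/) occurs before a nasal consonant → [ã] by rule 1.
/n/ (between /a/ and /n/) is in the target of rule 3 but the environment (before a labial or velar stop) is not met → [n].
/n/ — between /n/ and /i/; rule 3 does not apply here → [n].
/i/ (between /n/ and /d/): rule 1 targets it, but not before a nasal consonant → unchanged [i].
/d/ (word-final): word-finally, so rule 2 applies → [t].

[naɡidãnnit]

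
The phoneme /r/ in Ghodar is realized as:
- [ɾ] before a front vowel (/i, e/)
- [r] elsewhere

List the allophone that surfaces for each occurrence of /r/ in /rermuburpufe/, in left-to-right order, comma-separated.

[ɾ], [r], [r]

Occurrence 1 (position 1): before a front vowel (/i, e/) → [ɾ].
Occurrence 2 (position 3): no conditioning environment matches → elsewhere allophone [r].
Occurrence 3 (position 8): no conditioning environment matches → elsewhere allophone [r].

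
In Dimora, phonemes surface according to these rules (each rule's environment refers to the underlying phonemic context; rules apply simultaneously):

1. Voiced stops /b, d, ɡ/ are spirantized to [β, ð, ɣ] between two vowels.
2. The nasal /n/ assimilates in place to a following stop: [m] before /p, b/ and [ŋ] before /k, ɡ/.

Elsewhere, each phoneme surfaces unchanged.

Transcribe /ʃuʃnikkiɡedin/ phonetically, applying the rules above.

[ʃuʃnikkiɣeðin]

/ʃ/ stays [ʃ].
/u/ — not in any rule's target class → [u].
/ʃ/ stays [ʃ].
/n/ — between /ʃ/ and /i/; rule 2 does not apply here → [n].
/i/ stays [i].
/k/ (between /i/ and /k/): no rule targets it → [k].
/k/ stays [k].
/i/ — not in any rule's target class → [i].
Rule 1 applies to /ɡ/ (between /i/ and /e/: between two vowels) → [ɣ].
/e/ — not in any rule's target class → [e].
/d/ meets the environment for rule 1 (between two vowels) → [ð].
/i/ stays [i].
/n/ — word-final; rule 2 does not apply here → [n].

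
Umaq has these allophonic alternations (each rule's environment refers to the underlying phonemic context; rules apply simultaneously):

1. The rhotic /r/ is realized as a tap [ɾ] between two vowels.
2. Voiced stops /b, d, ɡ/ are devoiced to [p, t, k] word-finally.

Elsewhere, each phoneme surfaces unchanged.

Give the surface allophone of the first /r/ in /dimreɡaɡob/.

/r/ (between /m/ and /e/): rule 1 targets it, but not between two vowels → unchanged [r].

[r]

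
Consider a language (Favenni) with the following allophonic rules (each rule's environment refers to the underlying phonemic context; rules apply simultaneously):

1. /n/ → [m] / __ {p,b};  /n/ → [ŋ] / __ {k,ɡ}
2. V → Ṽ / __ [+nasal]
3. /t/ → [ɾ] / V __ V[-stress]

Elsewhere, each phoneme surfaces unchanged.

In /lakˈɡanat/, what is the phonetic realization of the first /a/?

/a/ (between /l/ and /k/): rule 2 targets it, but not before a nasal consonant → unchanged [a].

[a]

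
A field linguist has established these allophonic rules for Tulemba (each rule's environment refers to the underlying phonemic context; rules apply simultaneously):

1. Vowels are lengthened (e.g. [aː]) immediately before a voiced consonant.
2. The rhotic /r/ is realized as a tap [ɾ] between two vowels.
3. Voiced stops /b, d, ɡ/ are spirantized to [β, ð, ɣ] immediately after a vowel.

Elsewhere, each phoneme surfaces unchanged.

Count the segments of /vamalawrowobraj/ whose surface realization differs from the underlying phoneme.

7

Segments that undergo a rule: /a/ → [aː] (rule 1); /a/ → [aː] (rule 1); /a/ → [aː] (rule 1); /o/ → [oː] (rule 1); /o/ → [oː] (rule 1); /b/ → [β] (rule 3); /a/ → [aː] (rule 1).
All other segments surface unchanged.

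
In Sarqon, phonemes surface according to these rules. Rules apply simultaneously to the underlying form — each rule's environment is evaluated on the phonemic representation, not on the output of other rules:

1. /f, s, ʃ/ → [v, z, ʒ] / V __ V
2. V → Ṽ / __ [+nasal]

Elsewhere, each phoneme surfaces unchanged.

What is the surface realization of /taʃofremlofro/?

[taʒofrẽmlofro]

/t/ (word-initial) is unaffected → [t].
/a/ (between /t/ and /ʃ/) fails the environment for rule 2, so it stays [a].
/ʃ/ (between /a/ and /o/): between two vowels, so rule 1 applies → [ʒ].
/o/ (between /ʃ/ and /f/) fails the environment for rule 2, so it stays [o].
/f/ (between /o/ and /r/) is in the target of rule 1 but the environment (between two vowels) is not met → [f].
/r/ (between /f/ and /e/): no rule targets it → [r].
/e/ (between /r/ and /m/): before a nasal consonant, so rule 2 applies → [ẽ].
/m/ stays [m].
/l/ stays [l].
/o/ (between /l/ and /f/): rule 2 targets it, but not before a nasal consonant → unchanged [o].
/f/ (between /o/ and /r/): rule 1 targets it, but not between two vowels → unchanged [f].
/r/ — not in any rule's target class → [r].
/o/ (word-final) fails the environment for rule 2, so it stays [o].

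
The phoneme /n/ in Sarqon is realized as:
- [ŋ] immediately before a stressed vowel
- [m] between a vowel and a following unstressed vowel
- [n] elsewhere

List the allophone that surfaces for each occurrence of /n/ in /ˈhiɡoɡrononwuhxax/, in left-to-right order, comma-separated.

Occurrence 1 (position 8): between a vowel and a following unstressed vowel → [m].
Occurrence 2 (position 10): no conditioning environment matches → elsewhere allophone [n].

[m], [n]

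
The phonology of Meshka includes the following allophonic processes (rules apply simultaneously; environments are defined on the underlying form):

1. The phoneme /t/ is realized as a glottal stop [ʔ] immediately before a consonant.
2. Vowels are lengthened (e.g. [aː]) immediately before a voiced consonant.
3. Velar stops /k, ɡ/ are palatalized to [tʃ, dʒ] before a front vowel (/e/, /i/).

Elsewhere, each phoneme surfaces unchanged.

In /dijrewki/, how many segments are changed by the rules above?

Segments that undergo a rule: /i/ → [iː] (rule 2); /e/ → [eː] (rule 2); /k/ → [tʃ] (rule 3).
All other segments surface unchanged.

3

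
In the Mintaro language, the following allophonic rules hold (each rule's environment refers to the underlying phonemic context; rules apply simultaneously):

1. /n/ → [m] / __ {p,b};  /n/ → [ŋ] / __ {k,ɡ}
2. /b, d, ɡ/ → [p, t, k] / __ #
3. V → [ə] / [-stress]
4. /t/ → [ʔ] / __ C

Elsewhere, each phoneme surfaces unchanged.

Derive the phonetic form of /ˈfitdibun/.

[ˈfiʔdəbən]

/f/ stays [f].
/i/ — between /f/ and /t/; rule 3 does not apply here → [i].
/t/ meets the environment for rule 4 (immediately before a consonant) → [ʔ].
/d/ — between /t/ and /i/; rule 2 does not apply here → [d].
/i/ meets the environment for rule 3 (in an unstressed syllable) → [ə].
/b/ (between /i/ and /u/) is in the target of rule 2 but the environment (word-finally) is not met → [b].
/u/ meets the environment for rule 3 (in an unstressed syllable) → [ə].
/n/ (word-final): rule 1 targets it, but not before a labial or velar stop → unchanged [n].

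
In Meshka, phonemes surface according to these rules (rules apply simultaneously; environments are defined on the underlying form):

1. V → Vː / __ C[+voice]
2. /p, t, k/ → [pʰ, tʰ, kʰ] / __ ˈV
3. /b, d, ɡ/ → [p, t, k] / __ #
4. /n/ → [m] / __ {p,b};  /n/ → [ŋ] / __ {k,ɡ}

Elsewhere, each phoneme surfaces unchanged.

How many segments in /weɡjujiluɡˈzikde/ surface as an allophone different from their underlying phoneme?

4

Segments that undergo a rule: /e/ → [eː] (rule 1); /u/ → [uː] (rule 1); /i/ → [iː] (rule 1); /u/ → [uː] (rule 1).
All other segments surface unchanged.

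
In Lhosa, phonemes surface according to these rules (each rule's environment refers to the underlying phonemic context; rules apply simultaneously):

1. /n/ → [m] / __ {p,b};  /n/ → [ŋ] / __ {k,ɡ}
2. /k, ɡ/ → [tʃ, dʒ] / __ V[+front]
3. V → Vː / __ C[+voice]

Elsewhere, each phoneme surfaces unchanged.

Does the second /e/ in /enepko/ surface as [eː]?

/e/ (between /n/ and /p/): rule 3 targets it, but not before a voiced consonant → unchanged [e].
The actual realization is [e], not [eː].

No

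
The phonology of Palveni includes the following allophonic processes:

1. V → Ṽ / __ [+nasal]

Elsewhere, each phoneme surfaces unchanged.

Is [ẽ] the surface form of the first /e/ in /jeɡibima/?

No

/e/ — between /j/ and /ɡ/; rule 1 does not apply here → [e].
The actual realization is [e], not [ẽ].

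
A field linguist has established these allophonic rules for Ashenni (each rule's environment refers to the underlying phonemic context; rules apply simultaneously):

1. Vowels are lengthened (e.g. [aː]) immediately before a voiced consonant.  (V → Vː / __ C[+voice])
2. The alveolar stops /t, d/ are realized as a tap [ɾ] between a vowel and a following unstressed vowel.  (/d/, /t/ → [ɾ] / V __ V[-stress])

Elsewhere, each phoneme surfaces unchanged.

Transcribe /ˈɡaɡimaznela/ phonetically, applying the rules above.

/a/ — between /ɡ/ and /ɡ/, before a voiced consonant — surfaces as [aː] (rule 1).
/i/ meets the environment for rule 1 (before a voiced consonant) → [iː].
/a/ — between /m/ and /z/, before a voiced consonant — surfaces as [aː] (rule 1).
/e/ — between /n/ and /l/, before a voiced consonant — surfaces as [eː] (rule 1).
/a/ — word-final; rule 1 does not apply here → [a].

[ˈɡaːɡiːmaːzneːla]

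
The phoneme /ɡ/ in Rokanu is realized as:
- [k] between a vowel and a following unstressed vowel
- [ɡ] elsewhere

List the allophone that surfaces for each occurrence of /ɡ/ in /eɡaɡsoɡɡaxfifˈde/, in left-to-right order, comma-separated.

Occurrence 1 (position 2): between a vowel and a following unstressed vowel → [k].
Occurrence 2 (position 4): no conditioning environment matches → elsewhere allophone [ɡ].
Occurrence 3 (position 7): no conditioning environment matches → elsewhere allophone [ɡ].
Occurrence 4 (position 8): no conditioning environment matches → elsewhere allophone [ɡ].

[k], [ɡ], [ɡ], [ɡ]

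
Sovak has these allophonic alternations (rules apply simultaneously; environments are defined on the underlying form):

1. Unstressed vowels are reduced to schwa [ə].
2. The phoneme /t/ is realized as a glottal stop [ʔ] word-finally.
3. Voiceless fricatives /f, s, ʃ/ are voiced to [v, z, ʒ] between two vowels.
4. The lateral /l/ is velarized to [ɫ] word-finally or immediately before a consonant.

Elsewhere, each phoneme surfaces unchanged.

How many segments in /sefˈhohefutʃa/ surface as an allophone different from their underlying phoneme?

5

Segments that undergo a rule: /e/ → [ə] (rule 1); /e/ → [ə] (rule 1); /f/ → [v] (rule 3); /u/ → [ə] (rule 1); /a/ → [ə] (rule 1).
All other segments surface unchanged.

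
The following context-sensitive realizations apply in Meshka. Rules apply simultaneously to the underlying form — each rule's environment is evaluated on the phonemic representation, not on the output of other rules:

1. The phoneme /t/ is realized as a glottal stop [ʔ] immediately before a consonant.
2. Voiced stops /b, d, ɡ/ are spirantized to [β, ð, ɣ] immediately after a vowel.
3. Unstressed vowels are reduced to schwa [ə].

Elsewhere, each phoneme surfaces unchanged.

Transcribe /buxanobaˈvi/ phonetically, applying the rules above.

/b/ (word-initial) fails the environment for rule 2, so it stays [b].
/u/ (between /b/ and /x/): in an unstressed syllable, so rule 3 applies → [ə].
/x/ — not in any rule's target class → [x].
/a/ (between /x/ and /n/): in an unstressed syllable, so rule 3 applies → [ə].
/n/ (between /a/ and /o/) is unaffected → [n].
/o/ (between /n/ and /b/): in an unstressed syllable, so rule 3 applies → [ə].
/b/ — between /o/ and /a/, immediately after a vowel — surfaces as [β] (rule 2).
Rule 3 applies to /a/ (between /b/ and /v/: in an unstressed syllable) → [ə].
/v/ (between /a/ and /i/) is unaffected → [v].
/i/ (word-final): rule 3 targets it, but not in an unstressed syllable → unchanged [i].

[bəxənəβəˈvi]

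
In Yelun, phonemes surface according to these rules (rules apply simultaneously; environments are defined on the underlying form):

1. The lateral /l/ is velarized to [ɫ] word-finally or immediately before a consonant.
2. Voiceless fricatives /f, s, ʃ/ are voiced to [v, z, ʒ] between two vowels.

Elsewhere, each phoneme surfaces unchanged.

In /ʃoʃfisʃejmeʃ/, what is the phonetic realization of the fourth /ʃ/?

[ʃ]

/ʃ/ (word-final): rule 2 targets it, but not between two vowels → unchanged [ʃ].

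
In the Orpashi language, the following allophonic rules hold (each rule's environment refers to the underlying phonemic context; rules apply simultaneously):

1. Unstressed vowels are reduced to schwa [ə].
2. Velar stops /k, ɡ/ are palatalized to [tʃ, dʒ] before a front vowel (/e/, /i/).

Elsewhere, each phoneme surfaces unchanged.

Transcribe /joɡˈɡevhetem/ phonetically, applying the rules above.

/j/ (word-initial): no rule targets it → [j].
Rule 1 applies to /o/ (between /j/ and /ɡ/: in an unstressed syllable) → [ə].
/ɡ/ — between /o/ and /ɡ/; rule 2 does not apply here → [ɡ].
/ɡ/ — between /ɡ/ and /e/, before a front vowel — surfaces as [dʒ] (rule 2).
/e/ (between /ɡ/ and /v/) fails the environment for rule 1, so it stays [e].
/v/ (between /e/ and /h/) is unaffected → [v].
/h/ (between /v/ and /e/): no rule targets it → [h].
Rule 1 applies to /e/ (between /h/ and /t/: in an unstressed syllable) → [ə].
/t/ (between /e/ and /e/) is unaffected → [t].
/e/ (between /t/ and /m/) occurs in an unstressed syllable → [ə] by rule 1.
/m/ stays [m].

[jəɡˈdʒevhətəm]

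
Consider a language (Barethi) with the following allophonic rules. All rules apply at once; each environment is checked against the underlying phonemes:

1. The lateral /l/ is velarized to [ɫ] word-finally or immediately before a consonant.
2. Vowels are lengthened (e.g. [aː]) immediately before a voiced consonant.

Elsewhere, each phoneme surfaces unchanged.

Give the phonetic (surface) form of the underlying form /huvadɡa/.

/h/ — not in any rule's target class → [h].
/u/ — between /h/ and /v/, before a voiced consonant — surfaces as [uː] (rule 2).
/v/ (between /u/ and /a/) is unaffected → [v].
Rule 2 applies to /a/ (between /v/ and /d/: before a voiced consonant) → [aː].
/d/ — not in any rule's target class → [d].
/ɡ/ stays [ɡ].
/a/ (word-final) is in the target of rule 2 but the environment (before a voiced consonant) is not met → [a].

[huːvaːdɡa]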